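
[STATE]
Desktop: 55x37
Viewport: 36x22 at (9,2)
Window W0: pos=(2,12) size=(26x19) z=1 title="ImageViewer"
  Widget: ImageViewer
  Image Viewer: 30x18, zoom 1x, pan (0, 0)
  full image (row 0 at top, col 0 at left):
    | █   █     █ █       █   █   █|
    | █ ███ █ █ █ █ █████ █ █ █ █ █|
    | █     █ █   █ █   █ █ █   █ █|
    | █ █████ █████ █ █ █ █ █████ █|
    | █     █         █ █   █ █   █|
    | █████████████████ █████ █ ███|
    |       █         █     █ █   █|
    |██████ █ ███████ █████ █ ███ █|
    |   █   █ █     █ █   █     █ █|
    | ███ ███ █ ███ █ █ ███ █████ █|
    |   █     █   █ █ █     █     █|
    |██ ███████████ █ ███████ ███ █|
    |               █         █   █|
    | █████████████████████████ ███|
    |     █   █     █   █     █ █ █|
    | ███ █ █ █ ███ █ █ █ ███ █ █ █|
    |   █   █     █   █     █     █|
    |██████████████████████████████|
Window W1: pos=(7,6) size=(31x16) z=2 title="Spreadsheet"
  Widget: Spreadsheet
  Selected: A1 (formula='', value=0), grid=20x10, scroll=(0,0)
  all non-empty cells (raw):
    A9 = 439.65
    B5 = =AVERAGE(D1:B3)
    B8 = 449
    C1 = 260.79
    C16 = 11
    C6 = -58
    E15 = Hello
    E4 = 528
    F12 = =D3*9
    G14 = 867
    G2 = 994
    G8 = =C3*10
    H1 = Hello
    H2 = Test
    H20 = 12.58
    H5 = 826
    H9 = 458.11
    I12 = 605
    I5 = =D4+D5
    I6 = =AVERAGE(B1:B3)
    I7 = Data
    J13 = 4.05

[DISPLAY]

                                    
                                    
                                    
                                    
━━━━━━━━━━━━━━━━━━━━━━━━━━━━┓       
Spreadsheet                 ┃       
────────────────────────────┨       
1:                          ┃       
      A       B       C     ┃       
----------------------------┃       
 1      [0]       0  260.79 ┃       
 2        0       0       0 ┃       
 3        0       0       0 ┃       
 4        0       0       0 ┃       
 5        0   28.98       0 ┃       
 6        0       0     -58 ┃       
 7        0       0       0 ┃       
 8        0     449       0 ┃       
 9   439.65       0       0 ┃       
━━━━━━━━━━━━━━━━━━━━━━━━━━━━┛       
 █ ███████ █████ █┃                 
 █ █     █ █   █  ┃                 


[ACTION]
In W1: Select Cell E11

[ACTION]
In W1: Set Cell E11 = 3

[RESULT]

                                    
                                    
                                    
                                    
━━━━━━━━━━━━━━━━━━━━━━━━━━━━┓       
Spreadsheet                 ┃       
────────────────────────────┨       
11: 3                       ┃       
      A       B       C     ┃       
----------------------------┃       
 1        0       0  260.79 ┃       
 2        0       0       0 ┃       
 3        0       0       0 ┃       
 4        0       0       0 ┃       
 5        0   28.98       0 ┃       
 6        0       0     -58 ┃       
 7        0       0       0 ┃       
 8        0     449       0 ┃       
 9   439.65       0       0 ┃       
━━━━━━━━━━━━━━━━━━━━━━━━━━━━┛       
 █ ███████ █████ █┃                 
 █ █     █ █   █  ┃                 


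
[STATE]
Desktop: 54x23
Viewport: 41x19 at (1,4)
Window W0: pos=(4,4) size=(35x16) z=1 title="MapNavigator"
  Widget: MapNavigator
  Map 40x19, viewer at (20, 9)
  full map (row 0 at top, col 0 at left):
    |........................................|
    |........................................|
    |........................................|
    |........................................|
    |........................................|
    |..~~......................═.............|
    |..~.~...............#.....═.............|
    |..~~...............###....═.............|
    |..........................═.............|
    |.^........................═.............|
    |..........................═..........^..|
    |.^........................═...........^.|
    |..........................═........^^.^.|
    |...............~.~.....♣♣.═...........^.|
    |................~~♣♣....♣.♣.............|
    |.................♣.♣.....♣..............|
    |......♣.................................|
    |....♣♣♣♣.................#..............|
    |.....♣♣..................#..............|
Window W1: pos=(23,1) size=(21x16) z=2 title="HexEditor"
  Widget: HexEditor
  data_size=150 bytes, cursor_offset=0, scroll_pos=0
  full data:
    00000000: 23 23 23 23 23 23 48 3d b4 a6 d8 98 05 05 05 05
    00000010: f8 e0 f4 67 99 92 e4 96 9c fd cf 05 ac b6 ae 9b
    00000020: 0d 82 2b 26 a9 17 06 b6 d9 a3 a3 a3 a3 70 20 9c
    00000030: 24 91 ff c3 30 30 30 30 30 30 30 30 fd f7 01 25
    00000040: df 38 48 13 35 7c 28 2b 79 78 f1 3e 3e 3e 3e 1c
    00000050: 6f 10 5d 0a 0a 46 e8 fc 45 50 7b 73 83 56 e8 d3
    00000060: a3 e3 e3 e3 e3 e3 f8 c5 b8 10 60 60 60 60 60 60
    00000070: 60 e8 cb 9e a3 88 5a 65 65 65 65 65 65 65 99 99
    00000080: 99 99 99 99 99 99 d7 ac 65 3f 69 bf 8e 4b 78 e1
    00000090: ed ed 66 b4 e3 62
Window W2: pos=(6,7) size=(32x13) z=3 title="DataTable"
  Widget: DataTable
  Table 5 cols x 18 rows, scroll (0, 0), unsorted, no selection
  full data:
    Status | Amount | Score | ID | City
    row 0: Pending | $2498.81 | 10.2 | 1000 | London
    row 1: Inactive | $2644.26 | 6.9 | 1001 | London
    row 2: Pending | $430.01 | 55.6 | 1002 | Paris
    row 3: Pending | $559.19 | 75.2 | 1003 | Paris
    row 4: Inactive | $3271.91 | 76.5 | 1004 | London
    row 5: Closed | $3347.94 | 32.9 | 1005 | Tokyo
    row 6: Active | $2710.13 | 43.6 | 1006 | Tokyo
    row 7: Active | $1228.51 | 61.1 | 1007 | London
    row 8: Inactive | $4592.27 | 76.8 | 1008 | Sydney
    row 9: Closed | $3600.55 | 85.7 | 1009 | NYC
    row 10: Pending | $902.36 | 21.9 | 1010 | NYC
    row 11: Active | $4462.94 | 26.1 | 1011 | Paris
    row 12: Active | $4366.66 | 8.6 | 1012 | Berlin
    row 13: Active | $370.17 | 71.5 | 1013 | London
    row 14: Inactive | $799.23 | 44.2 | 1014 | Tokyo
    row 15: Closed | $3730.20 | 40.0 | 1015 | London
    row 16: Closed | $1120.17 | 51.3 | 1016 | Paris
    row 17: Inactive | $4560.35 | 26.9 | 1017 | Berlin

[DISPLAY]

   ┏━━━━━━━━━━━━━━━━━━┃00000000  23 23 23
   ┃ MapNavigator     ┃00000010  f8 e0 f4
   ┠──────────────────┃00000020  0d 82 2b
   ┃.┏━━━━━━━━━━━━━━━━━━━━━━━━━━━━━━┓1 ff
   ┃.┃ DataTable                    ┃8 48
   ┃.┠──────────────────────────────┨0 5d
   ┃~┃Status  │Amount  │Score│ID  │C┃3 e3
   ┃.┃────────┼────────┼─────┼────┼─┃8 cb
   ┃.┃Pending │$2498.81│10.2 │1000│L┃9 99
   ┃.┃Inactive│$2644.26│6.9  │1001│L┃d 66
   ┃.┃Pending │$430.01 │55.6 │1002│P┃    
   ┃.┃Pending │$559.19 │75.2 │1003│P┃    
   ┃.┃Inactive│$3271.91│76.5 │1004│L┃━━━━
   ┃.┃Closed  │$3347.94│32.9 │1005│T┃┃   
   ┃.┃Active  │$2710.13│43.6 │1006│T┃┃   
   ┗━┗━━━━━━━━━━━━━━━━━━━━━━━━━━━━━━┛┛   
                                         
                                         
                                         


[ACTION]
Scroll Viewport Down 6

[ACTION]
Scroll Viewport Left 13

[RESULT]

    ┏━━━━━━━━━━━━━━━━━━┃00000000  23 23 2
    ┃ MapNavigator     ┃00000010  f8 e0 f
    ┠──────────────────┃00000020  0d 82 2
    ┃.┏━━━━━━━━━━━━━━━━━━━━━━━━━━━━━━┓1 f
    ┃.┃ DataTable                    ┃8 4
    ┃.┠──────────────────────────────┨0 5
    ┃~┃Status  │Amount  │Score│ID  │C┃3 e
    ┃.┃────────┼────────┼─────┼────┼─┃8 c
    ┃.┃Pending │$2498.81│10.2 │1000│L┃9 9
    ┃.┃Inactive│$2644.26│6.9  │1001│L┃d 6
    ┃.┃Pending │$430.01 │55.6 │1002│P┃   
    ┃.┃Pending │$559.19 │75.2 │1003│P┃   
    ┃.┃Inactive│$3271.91│76.5 │1004│L┃━━━
    ┃.┃Closed  │$3347.94│32.9 │1005│T┃┃  
    ┃.┃Active  │$2710.13│43.6 │1006│T┃┃  
    ┗━┗━━━━━━━━━━━━━━━━━━━━━━━━━━━━━━┛┛  
                                         
                                         
                                         


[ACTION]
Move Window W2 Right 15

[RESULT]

    ┏━━━━━━━━━━━━━━━━━━┃00000000  23 23 2
    ┃ MapNavigator     ┃00000010  f8 e0 f
    ┠──────────────────┃00000020  0d 82 2
    ┃................┏━━━━━━━━━━━━━━━━━━━
    ┃................┃ DataTable         
    ┃................┠───────────────────
    ┃~...............┃Status  │Amount  │S
    ┃...............#┃────────┼────────┼─
    ┃................┃Pending │$2498.81│1
    ┃................┃Inactive│$2644.26│6
    ┃................┃Pending │$430.01 │5
    ┃................┃Pending │$559.19 │7
    ┃................┃Inactive│$3271.91│7
    ┃...........~.~..┃Closed  │$3347.94│3
    ┃............~~♣♣┃Active  │$2710.13│4
    ┗━━━━━━━━━━━━━━━━┗━━━━━━━━━━━━━━━━━━━
                                         
                                         
                                         


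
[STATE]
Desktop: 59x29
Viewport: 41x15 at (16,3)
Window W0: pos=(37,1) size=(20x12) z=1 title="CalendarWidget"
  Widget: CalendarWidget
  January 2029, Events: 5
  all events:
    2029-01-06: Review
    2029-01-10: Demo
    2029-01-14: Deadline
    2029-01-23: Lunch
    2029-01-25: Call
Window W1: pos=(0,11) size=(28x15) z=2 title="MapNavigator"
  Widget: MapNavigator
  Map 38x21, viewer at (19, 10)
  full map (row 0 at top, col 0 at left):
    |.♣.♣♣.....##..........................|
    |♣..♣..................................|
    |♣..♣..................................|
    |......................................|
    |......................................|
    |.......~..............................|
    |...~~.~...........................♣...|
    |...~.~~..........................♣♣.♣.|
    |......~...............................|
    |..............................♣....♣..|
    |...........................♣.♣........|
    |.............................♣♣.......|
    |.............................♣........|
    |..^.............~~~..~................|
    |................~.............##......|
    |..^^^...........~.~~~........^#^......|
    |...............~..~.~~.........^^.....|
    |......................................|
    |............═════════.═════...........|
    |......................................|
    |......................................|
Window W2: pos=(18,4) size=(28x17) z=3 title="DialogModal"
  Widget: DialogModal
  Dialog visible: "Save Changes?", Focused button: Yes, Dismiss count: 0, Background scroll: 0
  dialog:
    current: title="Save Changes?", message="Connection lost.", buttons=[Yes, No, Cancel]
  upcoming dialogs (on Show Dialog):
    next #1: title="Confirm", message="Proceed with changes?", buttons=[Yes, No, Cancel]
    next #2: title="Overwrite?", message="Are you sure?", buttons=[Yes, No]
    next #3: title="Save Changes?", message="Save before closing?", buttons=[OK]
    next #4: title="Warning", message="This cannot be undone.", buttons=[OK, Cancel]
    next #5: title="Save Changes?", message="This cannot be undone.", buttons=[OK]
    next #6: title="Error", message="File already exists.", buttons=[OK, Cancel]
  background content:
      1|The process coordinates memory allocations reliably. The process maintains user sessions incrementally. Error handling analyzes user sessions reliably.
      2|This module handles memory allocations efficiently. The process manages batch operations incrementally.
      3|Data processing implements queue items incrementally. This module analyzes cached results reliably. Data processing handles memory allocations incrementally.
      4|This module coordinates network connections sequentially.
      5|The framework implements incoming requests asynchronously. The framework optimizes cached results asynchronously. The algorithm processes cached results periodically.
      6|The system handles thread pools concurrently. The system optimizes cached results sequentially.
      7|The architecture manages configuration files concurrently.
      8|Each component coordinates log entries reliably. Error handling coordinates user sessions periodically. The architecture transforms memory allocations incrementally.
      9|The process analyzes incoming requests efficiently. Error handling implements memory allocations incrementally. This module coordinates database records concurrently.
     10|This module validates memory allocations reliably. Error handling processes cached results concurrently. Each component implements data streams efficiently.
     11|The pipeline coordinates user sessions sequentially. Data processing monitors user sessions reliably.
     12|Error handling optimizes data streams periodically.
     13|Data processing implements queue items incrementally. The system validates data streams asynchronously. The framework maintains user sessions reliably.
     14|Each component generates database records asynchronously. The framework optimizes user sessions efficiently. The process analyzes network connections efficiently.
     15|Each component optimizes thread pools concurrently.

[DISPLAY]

                     ┠──────────────────┨
  ┏━━━━━━━━━━━━━━━━━━━━━━━━━━┓ry 2029   ┃
  ┃ DialogModal              ┃ Th Fr Sa ┃
  ┠──────────────────────────┨  4  5  6*┃
  ┃The process coordinates me┃* 11 12 13┃
  ┃This module handles memory┃ 18 19 20 ┃
  ┃Data processing implements┃4 25* 26 2┃
  ┃This module coordinates ne┃          ┃
━━┃Th┌────────────────────┐ i┃          ┃
  ┃Th│   Save Changes?    │d ┃━━━━━━━━━━┛
──┃Th│  Connection lost.  │ c┃           
..┃Ea│[Yes]  No   Cancel  │es┃           
..┃Th└────────────────────┘om┃           
..┃This module validates memo┃           
..┃The pipeline coordinates u┃           


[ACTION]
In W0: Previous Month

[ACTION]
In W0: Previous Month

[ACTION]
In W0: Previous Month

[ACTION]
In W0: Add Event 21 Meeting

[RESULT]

                     ┠──────────────────┨
  ┏━━━━━━━━━━━━━━━━━━━━━━━━━━┓er 2028   ┃
  ┃ DialogModal              ┃ Th Fr Sa ┃
  ┠──────────────────────────┨          ┃
  ┃The process coordinates me┃  5  6  7 ┃
  ┃This module handles memory┃ 12 13 14 ┃
  ┃Data processing implements┃ 19 20 21*┃
  ┃This module coordinates ne┃ 26 27 28 ┃
━━┃Th┌────────────────────┐ i┃          ┃
  ┃Th│   Save Changes?    │d ┃━━━━━━━━━━┛
──┃Th│  Connection lost.  │ c┃           
..┃Ea│[Yes]  No   Cancel  │es┃           
..┃Th└────────────────────┘om┃           
..┃This module validates memo┃           
..┃The pipeline coordinates u┃           


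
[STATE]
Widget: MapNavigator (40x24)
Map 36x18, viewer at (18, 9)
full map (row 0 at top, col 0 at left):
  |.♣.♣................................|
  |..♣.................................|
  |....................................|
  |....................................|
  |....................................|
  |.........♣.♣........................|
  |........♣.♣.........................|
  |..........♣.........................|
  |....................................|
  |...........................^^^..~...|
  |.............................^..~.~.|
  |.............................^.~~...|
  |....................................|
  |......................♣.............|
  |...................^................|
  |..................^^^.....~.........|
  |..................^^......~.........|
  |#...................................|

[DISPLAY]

                                        
                                        
                                        
  .♣.♣................................  
  ..♣.................................  
  ....................................  
  ....................................  
  ....................................  
  .........♣.♣........................  
  ........♣.♣.........................  
  ..........♣.........................  
  ....................................  
  ..................@........^^^..~...  
  .............................^..~.~.  
  .............................^.~~...  
  ....................................  
  ......................♣.............  
  ...................^................  
  ..................^^^.....~.........  
  ..................^^......~.........  
  #...................................  
                                        
                                        
                                        


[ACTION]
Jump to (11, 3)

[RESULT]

                                        
                                        
                                        
                                        
                                        
                                        
                                        
                                        
                                        
         .♣.♣...........................
         ..♣............................
         ...............................
         ...........@...................
         ...............................
         .........♣.♣...................
         ........♣.♣....................
         ..........♣....................
         ...............................
         ...........................^^^.
         .............................^.
         .............................^.
         ...............................
         ......................♣........
         ...................^...........


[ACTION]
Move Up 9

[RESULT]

                                        
                                        
                                        
                                        
                                        
                                        
                                        
                                        
                                        
                                        
                                        
                                        
         .♣.♣.......@...................
         ..♣............................
         ...............................
         ...............................
         ...............................
         .........♣.♣...................
         ........♣.♣....................
         ..........♣....................
         ...............................
         ...........................^^^.
         .............................^.
         .............................^.


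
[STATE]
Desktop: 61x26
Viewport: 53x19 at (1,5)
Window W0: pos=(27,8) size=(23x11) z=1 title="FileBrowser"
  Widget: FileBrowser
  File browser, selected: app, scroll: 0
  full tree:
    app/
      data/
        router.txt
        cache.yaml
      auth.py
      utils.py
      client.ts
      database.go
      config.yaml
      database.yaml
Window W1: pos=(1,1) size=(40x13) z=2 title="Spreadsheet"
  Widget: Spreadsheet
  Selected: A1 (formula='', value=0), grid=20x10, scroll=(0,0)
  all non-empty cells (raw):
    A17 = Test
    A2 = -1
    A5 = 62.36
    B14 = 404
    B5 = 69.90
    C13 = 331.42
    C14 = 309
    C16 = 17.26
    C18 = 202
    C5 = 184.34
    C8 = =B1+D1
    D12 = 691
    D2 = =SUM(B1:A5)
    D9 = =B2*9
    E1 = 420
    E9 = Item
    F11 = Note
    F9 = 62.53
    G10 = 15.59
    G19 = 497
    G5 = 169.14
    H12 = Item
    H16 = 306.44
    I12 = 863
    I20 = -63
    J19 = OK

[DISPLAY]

┃       A       B       C       D      ┃             
┃--------------------------------------┃             
┃  1      [0]       0       0       0  ┃             
┃  2       -1       0       0  131.26  ┃━━━━━━━━┓    
┃  3        0       0       0       0  ┃        ┃    
┃  4        0       0       0       0  ┃────────┨    
┃  5    62.36   69.90  184.34       0  ┃        ┃    
┃  6        0       0       0       0  ┃        ┃    
┗━━━━━━━━━━━━━━━━━━━━━━━━━━━━━━━━━━━━━━┛        ┃    
                          ┃    utils.py         ┃    
                          ┃    client.ts        ┃    
                          ┃    database.go      ┃    
                          ┃    config.yaml      ┃    
                          ┗━━━━━━━━━━━━━━━━━━━━━┛    
                                                     
                                                     
                                                     
                                                     
                                                     


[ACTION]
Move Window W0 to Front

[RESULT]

┃       A       B       C       D      ┃             
┃--------------------------------------┃             
┃  1      [0]       0       0       0  ┃             
┃  2       -1       0     ┏━━━━━━━━━━━━━━━━━━━━━┓    
┃  3        0       0     ┃ FileBrowser         ┃    
┃  4        0       0     ┠─────────────────────┨    
┃  5    62.36   69.90  184┃> [-] app/           ┃    
┃  6        0       0     ┃    [+] data/        ┃    
┗━━━━━━━━━━━━━━━━━━━━━━━━━┃    auth.py          ┃    
                          ┃    utils.py         ┃    
                          ┃    client.ts        ┃    
                          ┃    database.go      ┃    
                          ┃    config.yaml      ┃    
                          ┗━━━━━━━━━━━━━━━━━━━━━┛    
                                                     
                                                     
                                                     
                                                     
                                                     


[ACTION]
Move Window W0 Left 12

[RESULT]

┃       A       B       C       D      ┃             
┃--------------------------------------┃             
┃  1      [0]       0       0       0  ┃             
┃  2       -1 ┏━━━━━━━━━━━━━━━━━━━━━┓  ┃             
┃  3        0 ┃ FileBrowser         ┃  ┃             
┃  4        0 ┠─────────────────────┨  ┃             
┃  5    62.36 ┃> [-] app/           ┃  ┃             
┃  6        0 ┃    [+] data/        ┃  ┃             
┗━━━━━━━━━━━━━┃    auth.py          ┃━━┛             
              ┃    utils.py         ┃                
              ┃    client.ts        ┃                
              ┃    database.go      ┃                
              ┃    config.yaml      ┃                
              ┗━━━━━━━━━━━━━━━━━━━━━┛                
                                                     
                                                     
                                                     
                                                     
                                                     


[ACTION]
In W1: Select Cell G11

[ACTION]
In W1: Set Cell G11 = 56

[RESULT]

┃       A       B       C       D      ┃             
┃--------------------------------------┃             
┃  1        0       0       0       0  ┃             
┃  2       -1 ┏━━━━━━━━━━━━━━━━━━━━━┓  ┃             
┃  3        0 ┃ FileBrowser         ┃  ┃             
┃  4        0 ┠─────────────────────┨  ┃             
┃  5    62.36 ┃> [-] app/           ┃  ┃             
┃  6        0 ┃    [+] data/        ┃  ┃             
┗━━━━━━━━━━━━━┃    auth.py          ┃━━┛             
              ┃    utils.py         ┃                
              ┃    client.ts        ┃                
              ┃    database.go      ┃                
              ┃    config.yaml      ┃                
              ┗━━━━━━━━━━━━━━━━━━━━━┛                
                                                     
                                                     
                                                     
                                                     
                                                     


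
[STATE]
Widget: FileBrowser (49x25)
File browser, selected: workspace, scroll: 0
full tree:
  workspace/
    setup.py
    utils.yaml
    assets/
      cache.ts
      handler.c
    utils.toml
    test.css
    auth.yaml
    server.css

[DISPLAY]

> [-] workspace/                                 
    setup.py                                     
    utils.yaml                                   
    [+] assets/                                  
    utils.toml                                   
    test.css                                     
    auth.yaml                                    
    server.css                                   
                                                 
                                                 
                                                 
                                                 
                                                 
                                                 
                                                 
                                                 
                                                 
                                                 
                                                 
                                                 
                                                 
                                                 
                                                 
                                                 
                                                 


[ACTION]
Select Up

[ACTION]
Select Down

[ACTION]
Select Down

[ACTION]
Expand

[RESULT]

  [-] workspace/                                 
    setup.py                                     
  > utils.yaml                                   
    [+] assets/                                  
    utils.toml                                   
    test.css                                     
    auth.yaml                                    
    server.css                                   
                                                 
                                                 
                                                 
                                                 
                                                 
                                                 
                                                 
                                                 
                                                 
                                                 
                                                 
                                                 
                                                 
                                                 
                                                 
                                                 
                                                 


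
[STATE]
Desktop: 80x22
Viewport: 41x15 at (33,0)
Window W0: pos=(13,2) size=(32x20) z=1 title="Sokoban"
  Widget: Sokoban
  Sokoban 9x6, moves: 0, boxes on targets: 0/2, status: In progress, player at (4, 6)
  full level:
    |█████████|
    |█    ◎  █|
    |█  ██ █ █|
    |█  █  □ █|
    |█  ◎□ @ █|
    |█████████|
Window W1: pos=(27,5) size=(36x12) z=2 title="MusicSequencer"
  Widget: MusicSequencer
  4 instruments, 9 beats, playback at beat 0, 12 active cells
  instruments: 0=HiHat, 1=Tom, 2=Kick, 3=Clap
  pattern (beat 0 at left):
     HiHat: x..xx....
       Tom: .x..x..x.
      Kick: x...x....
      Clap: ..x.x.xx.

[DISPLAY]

                                         
                                         
━━━━━━━━━━━┓                             
           ┃                             
───────────┨                             
━━━━━━━━━━━━━━━━━━━━━━━━━━━━━┓           
cSequencer                   ┃           
─────────────────────────────┨           
 ▼12345678                   ┃           
t█··██····                   ┃           
m·█··█··█·                   ┃           
k█···█····                   ┃           
p··█·█·██·                   ┃           
                             ┃           
                             ┃           


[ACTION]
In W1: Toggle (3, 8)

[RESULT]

                                         
                                         
━━━━━━━━━━━┓                             
           ┃                             
───────────┨                             
━━━━━━━━━━━━━━━━━━━━━━━━━━━━━┓           
cSequencer                   ┃           
─────────────────────────────┨           
 ▼12345678                   ┃           
t█··██····                   ┃           
m·█··█··█·                   ┃           
k█···█····                   ┃           
p··█·█·███                   ┃           
                             ┃           
                             ┃           


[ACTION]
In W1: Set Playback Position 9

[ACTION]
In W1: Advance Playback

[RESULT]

                                         
                                         
━━━━━━━━━━━┓                             
           ┃                             
───────────┨                             
━━━━━━━━━━━━━━━━━━━━━━━━━━━━━┓           
cSequencer                   ┃           
─────────────────────────────┨           
 0▼2345678                   ┃           
t█··██····                   ┃           
m·█··█··█·                   ┃           
k█···█····                   ┃           
p··█·█·███                   ┃           
                             ┃           
                             ┃           


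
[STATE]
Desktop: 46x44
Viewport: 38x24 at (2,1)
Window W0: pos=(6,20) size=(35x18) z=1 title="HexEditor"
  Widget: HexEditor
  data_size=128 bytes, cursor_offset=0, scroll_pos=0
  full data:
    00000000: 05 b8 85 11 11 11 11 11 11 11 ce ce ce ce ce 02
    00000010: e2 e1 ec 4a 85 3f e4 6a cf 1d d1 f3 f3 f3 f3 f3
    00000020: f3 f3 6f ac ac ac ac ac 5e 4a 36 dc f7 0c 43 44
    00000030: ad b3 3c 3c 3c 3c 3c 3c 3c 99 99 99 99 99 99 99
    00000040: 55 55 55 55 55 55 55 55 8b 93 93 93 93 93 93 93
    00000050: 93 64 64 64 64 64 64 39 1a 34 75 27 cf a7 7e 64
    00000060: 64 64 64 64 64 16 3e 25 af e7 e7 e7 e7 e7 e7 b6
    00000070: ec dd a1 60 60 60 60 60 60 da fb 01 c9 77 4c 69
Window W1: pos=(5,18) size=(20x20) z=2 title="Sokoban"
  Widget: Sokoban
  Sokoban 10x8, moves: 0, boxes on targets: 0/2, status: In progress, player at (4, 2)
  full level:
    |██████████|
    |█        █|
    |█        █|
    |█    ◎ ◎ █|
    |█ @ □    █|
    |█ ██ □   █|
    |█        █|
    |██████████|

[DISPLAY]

                                      
                                      
                                      
                                      
                                      
                                      
                                      
                                      
                                      
                                      
                                      
                                      
                                      
                                      
                                      
                                      
                                      
   ┏━━━━━━━━━━━━━━━━━━┓               
   ┃ Sokoban          ┃               
   ┠──────────────────┨━━━━━━━━━━━━━━━
   ┃██████████        ┃               
   ┃█        █        ┃───────────────
   ┃█        █        ┃ 11 11 11 11 11
   ┃█    ◎ ◎ █        ┃ 4a 85 3f e4 6a


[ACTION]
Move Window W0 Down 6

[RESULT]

                                      
                                      
                                      
                                      
                                      
                                      
                                      
                                      
                                      
                                      
                                      
                                      
                                      
                                      
                                      
                                      
                                      
   ┏━━━━━━━━━━━━━━━━━━┓               
   ┃ Sokoban          ┃               
   ┠──────────────────┨               
   ┃██████████        ┃               
   ┃█        █        ┃               
   ┃█        █        ┃               
   ┃█    ◎ ◎ █        ┃               


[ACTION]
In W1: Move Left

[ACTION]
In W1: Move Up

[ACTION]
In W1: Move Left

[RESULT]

                                      
                                      
                                      
                                      
                                      
                                      
                                      
                                      
                                      
                                      
                                      
                                      
                                      
                                      
                                      
                                      
                                      
   ┏━━━━━━━━━━━━━━━━━━┓               
   ┃ Sokoban          ┃               
   ┠──────────────────┨               
   ┃██████████        ┃               
   ┃█        █        ┃               
   ┃█        █        ┃               
   ┃█@   ◎ ◎ █        ┃               


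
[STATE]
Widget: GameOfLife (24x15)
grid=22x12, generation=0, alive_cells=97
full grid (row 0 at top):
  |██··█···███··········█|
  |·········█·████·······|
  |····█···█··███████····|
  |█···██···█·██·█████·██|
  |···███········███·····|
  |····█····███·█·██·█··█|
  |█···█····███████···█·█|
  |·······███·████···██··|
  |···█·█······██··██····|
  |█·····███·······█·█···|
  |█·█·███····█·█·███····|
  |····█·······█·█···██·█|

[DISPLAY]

Gen: 0                  
██··█···███··········█  
·········█·████·······  
····█···█··███████····  
█···██···█·██·█████·██  
···███········███·····  
····█····███·█·██·█··█  
█···█····███████···█·█  
·······███·████···██··  
···█·█······██··██····  
█·····███·······█·█···  
█·█·███····█·█·███····  
····█·······█·█···██·█  
                        
                        


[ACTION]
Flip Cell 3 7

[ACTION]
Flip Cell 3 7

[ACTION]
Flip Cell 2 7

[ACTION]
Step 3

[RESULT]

Gen: 3                  
········███·█·········  
······██····█·········  
····██····█······██···  
····██····█·····█···██  
·······███··········██  
················███·██  
········█·█···········  
······················  
········█·█······██·█·  
····█············████·  
··█··█·············█··  
···███············█···  
                        
                        


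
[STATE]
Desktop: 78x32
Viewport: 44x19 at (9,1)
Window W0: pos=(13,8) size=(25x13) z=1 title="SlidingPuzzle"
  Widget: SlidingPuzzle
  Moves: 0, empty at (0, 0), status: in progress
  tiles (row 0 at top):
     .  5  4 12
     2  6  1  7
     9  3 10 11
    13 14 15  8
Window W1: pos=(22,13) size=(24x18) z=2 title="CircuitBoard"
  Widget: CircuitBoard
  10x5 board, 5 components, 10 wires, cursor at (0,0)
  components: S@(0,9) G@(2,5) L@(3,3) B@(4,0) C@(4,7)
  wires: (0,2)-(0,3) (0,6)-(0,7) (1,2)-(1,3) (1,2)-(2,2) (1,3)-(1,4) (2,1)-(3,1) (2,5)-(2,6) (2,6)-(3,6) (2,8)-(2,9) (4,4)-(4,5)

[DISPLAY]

                                            
                                            
                                            
                                            
                                            
                                            
                                            
    ┏━━━━━━━━━━━━━━━━━━━━━━━┓               
    ┃ SlidingPuzzle         ┃               
    ┠───────────────────────┨               
    ┃┌────┬────┬────┬────┐  ┃               
    ┃│    │  5 │  4 │ 12 │  ┃               
    ┃├────┼──┏━━━━━━━━━━━━━━━━━━━━━━┓       
    ┃│  2 │  ┃ CircuitBoard         ┃       
    ┃├────┼──┠──────────────────────┨       
    ┃│  9 │  ┃   0 1 2 3 4 5 6 7 8 9┃       
    ┃├────┼──┃0  [.]      · ─ ·     ┃       
    ┃│ 13 │ 1┃                      ┃       
    ┃└────┴──┃1           · ─ · ─ · ┃       


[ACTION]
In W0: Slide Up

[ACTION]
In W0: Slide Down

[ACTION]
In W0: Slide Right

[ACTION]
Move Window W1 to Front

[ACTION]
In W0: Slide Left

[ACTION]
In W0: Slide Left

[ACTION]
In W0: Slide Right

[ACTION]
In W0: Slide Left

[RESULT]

                                            
                                            
                                            
                                            
                                            
                                            
                                            
    ┏━━━━━━━━━━━━━━━━━━━━━━━┓               
    ┃ SlidingPuzzle         ┃               
    ┠───────────────────────┨               
    ┃┌────┬────┬────┬────┐  ┃               
    ┃│  5 │  4 │    │ 12 │  ┃               
    ┃├────┼──┏━━━━━━━━━━━━━━━━━━━━━━┓       
    ┃│  2 │  ┃ CircuitBoard         ┃       
    ┃├────┼──┠──────────────────────┨       
    ┃│  9 │  ┃   0 1 2 3 4 5 6 7 8 9┃       
    ┃├────┼──┃0  [.]      · ─ ·     ┃       
    ┃│ 13 │ 1┃                      ┃       
    ┃└────┴──┃1           · ─ · ─ · ┃       
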